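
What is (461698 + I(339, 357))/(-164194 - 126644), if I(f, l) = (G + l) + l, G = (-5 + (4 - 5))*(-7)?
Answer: -231227/145419 ≈ -1.5901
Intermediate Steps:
G = 42 (G = (-5 - 1)*(-7) = -6*(-7) = 42)
I(f, l) = 42 + 2*l (I(f, l) = (42 + l) + l = 42 + 2*l)
(461698 + I(339, 357))/(-164194 - 126644) = (461698 + (42 + 2*357))/(-164194 - 126644) = (461698 + (42 + 714))/(-290838) = (461698 + 756)*(-1/290838) = 462454*(-1/290838) = -231227/145419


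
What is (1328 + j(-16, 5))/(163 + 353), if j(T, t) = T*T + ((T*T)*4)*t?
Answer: 1676/129 ≈ 12.992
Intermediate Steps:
j(T, t) = T² + 4*t*T² (j(T, t) = T² + (T²*4)*t = T² + (4*T²)*t = T² + 4*t*T²)
(1328 + j(-16, 5))/(163 + 353) = (1328 + (-16)²*(1 + 4*5))/(163 + 353) = (1328 + 256*(1 + 20))/516 = (1328 + 256*21)*(1/516) = (1328 + 5376)*(1/516) = 6704*(1/516) = 1676/129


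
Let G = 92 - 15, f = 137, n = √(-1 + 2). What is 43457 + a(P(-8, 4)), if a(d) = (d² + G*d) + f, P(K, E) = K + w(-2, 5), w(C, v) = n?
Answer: 43104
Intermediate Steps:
n = 1 (n = √1 = 1)
w(C, v) = 1
G = 77
P(K, E) = 1 + K (P(K, E) = K + 1 = 1 + K)
a(d) = 137 + d² + 77*d (a(d) = (d² + 77*d) + 137 = 137 + d² + 77*d)
43457 + a(P(-8, 4)) = 43457 + (137 + (1 - 8)² + 77*(1 - 8)) = 43457 + (137 + (-7)² + 77*(-7)) = 43457 + (137 + 49 - 539) = 43457 - 353 = 43104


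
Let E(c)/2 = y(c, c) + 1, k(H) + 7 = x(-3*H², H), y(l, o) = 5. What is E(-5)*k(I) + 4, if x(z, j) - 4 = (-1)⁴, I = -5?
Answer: -20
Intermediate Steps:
x(z, j) = 5 (x(z, j) = 4 + (-1)⁴ = 4 + 1 = 5)
k(H) = -2 (k(H) = -7 + 5 = -2)
E(c) = 12 (E(c) = 2*(5 + 1) = 2*6 = 12)
E(-5)*k(I) + 4 = 12*(-2) + 4 = -24 + 4 = -20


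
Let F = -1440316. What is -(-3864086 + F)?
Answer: 5304402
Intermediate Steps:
-(-3864086 + F) = -(-3864086 - 1440316) = -1*(-5304402) = 5304402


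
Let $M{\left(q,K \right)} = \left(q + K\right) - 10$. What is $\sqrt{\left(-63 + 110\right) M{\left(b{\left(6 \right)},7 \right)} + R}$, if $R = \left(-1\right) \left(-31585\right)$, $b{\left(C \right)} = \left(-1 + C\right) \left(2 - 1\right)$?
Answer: $\sqrt{31679} \approx 177.99$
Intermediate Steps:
$b{\left(C \right)} = -1 + C$ ($b{\left(C \right)} = \left(-1 + C\right) 1 = -1 + C$)
$M{\left(q,K \right)} = -10 + K + q$ ($M{\left(q,K \right)} = \left(K + q\right) - 10 = -10 + K + q$)
$R = 31585$
$\sqrt{\left(-63 + 110\right) M{\left(b{\left(6 \right)},7 \right)} + R} = \sqrt{\left(-63 + 110\right) \left(-10 + 7 + \left(-1 + 6\right)\right) + 31585} = \sqrt{47 \left(-10 + 7 + 5\right) + 31585} = \sqrt{47 \cdot 2 + 31585} = \sqrt{94 + 31585} = \sqrt{31679}$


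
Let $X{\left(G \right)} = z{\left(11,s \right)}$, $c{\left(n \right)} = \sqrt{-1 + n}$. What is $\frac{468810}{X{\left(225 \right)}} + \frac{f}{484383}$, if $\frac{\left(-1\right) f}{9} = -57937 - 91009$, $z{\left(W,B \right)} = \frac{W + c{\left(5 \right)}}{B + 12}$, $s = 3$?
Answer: $\frac{1135423780044}{2098993} \approx 5.4094 \cdot 10^{5}$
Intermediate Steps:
$z{\left(W,B \right)} = \frac{2 + W}{12 + B}$ ($z{\left(W,B \right)} = \frac{W + \sqrt{-1 + 5}}{B + 12} = \frac{W + \sqrt{4}}{12 + B} = \frac{W + 2}{12 + B} = \frac{2 + W}{12 + B}$)
$f = 1340514$ ($f = - 9 \left(-57937 - 91009\right) = \left(-9\right) \left(-148946\right) = 1340514$)
$X{\left(G \right)} = \frac{13}{15}$ ($X{\left(G \right)} = \frac{2 + 11}{12 + 3} = \frac{1}{15} \cdot 13 = \frac{13}{15}$)
$\frac{468810}{X{\left(225 \right)}} + \frac{f}{484383} = \frac{468810}{\frac{13}{15}} + \frac{1340514}{484383} = 468810 \cdot \frac{15}{13} + 1340514 \cdot \frac{1}{484383} = \frac{7032150}{13} + \frac{446838}{161461} = \frac{1135423780044}{2098993}$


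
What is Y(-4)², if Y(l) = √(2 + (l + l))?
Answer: -6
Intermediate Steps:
Y(l) = √(2 + 2*l)
Y(-4)² = (√(2 + 2*(-4)))² = (√(2 - 8))² = (√(-6))² = (I*√6)² = -6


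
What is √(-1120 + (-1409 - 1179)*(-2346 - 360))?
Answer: 26*√10358 ≈ 2646.1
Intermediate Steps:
√(-1120 + (-1409 - 1179)*(-2346 - 360)) = √(-1120 - 2588*(-2706)) = √(-1120 + 7003128) = √7002008 = 26*√10358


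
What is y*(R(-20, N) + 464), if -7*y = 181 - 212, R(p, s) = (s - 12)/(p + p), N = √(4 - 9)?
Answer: 143933/70 - 31*I*√5/280 ≈ 2056.2 - 0.24756*I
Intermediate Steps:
N = I*√5 (N = √(-5) = I*√5 ≈ 2.2361*I)
R(p, s) = (-12 + s)/(2*p) (R(p, s) = (-12 + s)/((2*p)) = (-12 + s)*(1/(2*p)) = (-12 + s)/(2*p))
y = 31/7 (y = -(181 - 212)/7 = -⅐*(-31) = 31/7 ≈ 4.4286)
y*(R(-20, N) + 464) = 31*((½)*(-12 + I*√5)/(-20) + 464)/7 = 31*((½)*(-1/20)*(-12 + I*√5) + 464)/7 = 31*((3/10 - I*√5/40) + 464)/7 = 31*(4643/10 - I*√5/40)/7 = 143933/70 - 31*I*√5/280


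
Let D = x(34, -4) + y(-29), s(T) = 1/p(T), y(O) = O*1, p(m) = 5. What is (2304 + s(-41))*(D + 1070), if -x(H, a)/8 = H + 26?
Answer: 6463281/5 ≈ 1.2927e+6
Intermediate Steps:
x(H, a) = -208 - 8*H (x(H, a) = -8*(H + 26) = -8*(26 + H) = -208 - 8*H)
y(O) = O
s(T) = ⅕ (s(T) = 1/5 = ⅕)
D = -509 (D = (-208 - 8*34) - 29 = (-208 - 272) - 29 = -480 - 29 = -509)
(2304 + s(-41))*(D + 1070) = (2304 + ⅕)*(-509 + 1070) = (11521/5)*561 = 6463281/5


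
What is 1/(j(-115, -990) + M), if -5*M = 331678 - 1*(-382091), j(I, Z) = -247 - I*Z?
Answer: -5/1284254 ≈ -3.8933e-6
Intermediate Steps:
j(I, Z) = -247 - I*Z
M = -713769/5 (M = -(331678 - 1*(-382091))/5 = -(331678 + 382091)/5 = -1/5*713769 = -713769/5 ≈ -1.4275e+5)
1/(j(-115, -990) + M) = 1/((-247 - 1*(-115)*(-990)) - 713769/5) = 1/((-247 - 113850) - 713769/5) = 1/(-114097 - 713769/5) = 1/(-1284254/5) = -5/1284254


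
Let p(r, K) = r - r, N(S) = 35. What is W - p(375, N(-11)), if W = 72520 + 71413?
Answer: 143933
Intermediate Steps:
p(r, K) = 0
W = 143933
W - p(375, N(-11)) = 143933 - 1*0 = 143933 + 0 = 143933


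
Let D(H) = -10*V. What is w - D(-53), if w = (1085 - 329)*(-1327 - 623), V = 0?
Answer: -1474200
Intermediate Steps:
w = -1474200 (w = 756*(-1950) = -1474200)
D(H) = 0 (D(H) = -10*0 = 0)
w - D(-53) = -1474200 - 1*0 = -1474200 + 0 = -1474200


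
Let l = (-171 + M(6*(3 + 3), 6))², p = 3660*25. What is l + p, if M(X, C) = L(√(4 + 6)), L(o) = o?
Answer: 120751 - 342*√10 ≈ 1.1967e+5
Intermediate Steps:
M(X, C) = √10 (M(X, C) = √(4 + 6) = √10)
p = 91500
l = (-171 + √10)² ≈ 28170.
l + p = (171 - √10)² + 91500 = 91500 + (171 - √10)²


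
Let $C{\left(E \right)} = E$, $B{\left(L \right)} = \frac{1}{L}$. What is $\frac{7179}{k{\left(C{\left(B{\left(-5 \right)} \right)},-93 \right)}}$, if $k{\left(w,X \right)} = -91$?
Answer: $- \frac{7179}{91} \approx -78.89$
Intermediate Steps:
$\frac{7179}{k{\left(C{\left(B{\left(-5 \right)} \right)},-93 \right)}} = \frac{7179}{-91} = 7179 \left(- \frac{1}{91}\right) = - \frac{7179}{91}$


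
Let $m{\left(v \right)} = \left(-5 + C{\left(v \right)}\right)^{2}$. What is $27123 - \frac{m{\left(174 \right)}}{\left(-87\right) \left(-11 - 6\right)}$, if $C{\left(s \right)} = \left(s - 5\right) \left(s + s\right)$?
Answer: $- \frac{3418148332}{1479} \approx -2.3111 \cdot 10^{6}$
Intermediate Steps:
$C{\left(s \right)} = 2 s \left(-5 + s\right)$ ($C{\left(s \right)} = \left(-5 + s\right) 2 s = 2 s \left(-5 + s\right)$)
$m{\left(v \right)} = \left(-5 + 2 v \left(-5 + v\right)\right)^{2}$
$27123 - \frac{m{\left(174 \right)}}{\left(-87\right) \left(-11 - 6\right)} = 27123 - \frac{\left(-5 + 2 \cdot 174 \left(-5 + 174\right)\right)^{2}}{\left(-87\right) \left(-11 - 6\right)} = 27123 - \frac{\left(-5 + 2 \cdot 174 \cdot 169\right)^{2}}{\left(-87\right) \left(-17\right)} = 27123 - \frac{\left(-5 + 58812\right)^{2}}{1479} = 27123 - 58807^{2} \cdot \frac{1}{1479} = 27123 - 3458263249 \cdot \frac{1}{1479} = 27123 - \frac{3458263249}{1479} = - \frac{3418148332}{1479}$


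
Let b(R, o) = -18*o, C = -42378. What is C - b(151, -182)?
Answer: -45654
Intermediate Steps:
C - b(151, -182) = -42378 - (-18)*(-182) = -42378 - 1*3276 = -42378 - 3276 = -45654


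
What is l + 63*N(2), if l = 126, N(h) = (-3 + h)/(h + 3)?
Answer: 567/5 ≈ 113.40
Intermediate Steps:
N(h) = (-3 + h)/(3 + h)
l + 63*N(2) = 126 + 63*((-3 + 2)/(3 + 2)) = 126 + 63*(-1/5) = 126 - 63/5 = 567/5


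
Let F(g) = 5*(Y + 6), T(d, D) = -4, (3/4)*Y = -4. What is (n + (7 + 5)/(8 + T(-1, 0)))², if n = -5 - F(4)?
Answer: 256/9 ≈ 28.444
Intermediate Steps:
Y = -16/3 (Y = (4/3)*(-4) = -16/3 ≈ -5.3333)
F(g) = 10/3 (F(g) = 5*(-16/3 + 6) = 5*(⅔) = 10/3)
n = -25/3 (n = -5 - 1*10/3 = -5 - 10/3 = -25/3 ≈ -8.3333)
(n + (7 + 5)/(8 + T(-1, 0)))² = (-25/3 + (7 + 5)/(8 - 4))² = (-25/3 + 12/4)² = (-25/3 + 12*(¼))² = (-25/3 + 3)² = (-16/3)² = 256/9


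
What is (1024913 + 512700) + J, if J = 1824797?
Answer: 3362410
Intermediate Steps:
(1024913 + 512700) + J = (1024913 + 512700) + 1824797 = 1537613 + 1824797 = 3362410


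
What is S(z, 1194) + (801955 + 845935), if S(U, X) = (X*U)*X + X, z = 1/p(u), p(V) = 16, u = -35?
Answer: 6952745/4 ≈ 1.7382e+6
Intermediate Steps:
z = 1/16 ≈ 0.062500
S(U, X) = X + U*X**2 (S(U, X) = (U*X)*X + X = U*X**2 + X = X + U*X**2)
S(z, 1194) + (801955 + 845935) = 1194*(1 + (1/16)*1194) + (801955 + 845935) = 1194*(1 + 597/8) + 1647890 = 1194*(605/8) + 1647890 = 361185/4 + 1647890 = 6952745/4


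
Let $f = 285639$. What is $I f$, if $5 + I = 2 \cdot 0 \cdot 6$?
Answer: $-1428195$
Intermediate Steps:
$I = -5$ ($I = -5 + 2 \cdot 0 \cdot 6 = -5 + 0 \cdot 6 = -5 + 0 = -5$)
$I f = \left(-5\right) 285639 = -1428195$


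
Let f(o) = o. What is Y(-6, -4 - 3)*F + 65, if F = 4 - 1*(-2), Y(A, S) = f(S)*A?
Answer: 317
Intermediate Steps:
Y(A, S) = A*S (Y(A, S) = S*A = A*S)
F = 6 (F = 4 + 2 = 6)
Y(-6, -4 - 3)*F + 65 = -6*(-4 - 3)*6 + 65 = -6*(-7)*6 + 65 = 42*6 + 65 = 252 + 65 = 317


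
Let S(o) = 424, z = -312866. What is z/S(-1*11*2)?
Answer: -156433/212 ≈ -737.89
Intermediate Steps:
z/S(-1*11*2) = -312866/424 = -312866*1/424 = -156433/212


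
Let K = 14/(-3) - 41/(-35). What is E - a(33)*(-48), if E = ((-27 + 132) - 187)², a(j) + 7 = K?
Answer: 217708/35 ≈ 6220.2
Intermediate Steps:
K = -367/105 (K = 14*(-⅓) - 41*(-1/35) = -14/3 + 41/35 = -367/105 ≈ -3.4952)
a(j) = -1102/105 (a(j) = -7 - 367/105 = -1102/105)
E = 6724 (E = (105 - 187)² = (-82)² = 6724)
E - a(33)*(-48) = 6724 - (-1102)*(-48)/105 = 6724 - 1*17632/35 = 6724 - 17632/35 = 217708/35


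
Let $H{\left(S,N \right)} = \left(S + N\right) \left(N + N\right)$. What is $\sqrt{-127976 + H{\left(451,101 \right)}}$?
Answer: $2 i \sqrt{4118} \approx 128.34 i$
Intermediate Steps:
$H{\left(S,N \right)} = 2 N \left(N + S\right)$ ($H{\left(S,N \right)} = \left(N + S\right) 2 N = 2 N \left(N + S\right)$)
$\sqrt{-127976 + H{\left(451,101 \right)}} = \sqrt{-127976 + 2 \cdot 101 \left(101 + 451\right)} = \sqrt{-127976 + 2 \cdot 101 \cdot 552} = \sqrt{-127976 + 111504} = \sqrt{-16472} = 2 i \sqrt{4118}$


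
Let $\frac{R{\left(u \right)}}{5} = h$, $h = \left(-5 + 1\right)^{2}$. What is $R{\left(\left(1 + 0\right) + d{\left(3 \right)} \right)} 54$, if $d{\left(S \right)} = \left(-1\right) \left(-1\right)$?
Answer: $4320$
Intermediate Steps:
$d{\left(S \right)} = 1$
$h = 16$ ($h = \left(-4\right)^{2} = 16$)
$R{\left(u \right)} = 80$ ($R{\left(u \right)} = 5 \cdot 16 = 80$)
$R{\left(\left(1 + 0\right) + d{\left(3 \right)} \right)} 54 = 80 \cdot 54 = 4320$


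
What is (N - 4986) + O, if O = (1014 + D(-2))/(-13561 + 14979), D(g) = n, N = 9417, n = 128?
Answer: 3142150/709 ≈ 4431.8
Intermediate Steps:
D(g) = 128
O = 571/709 (O = (1014 + 128)/(-13561 + 14979) = 1142/1418 = 1142*(1/1418) = 571/709 ≈ 0.80536)
(N - 4986) + O = (9417 - 4986) + 571/709 = 4431 + 571/709 = 3142150/709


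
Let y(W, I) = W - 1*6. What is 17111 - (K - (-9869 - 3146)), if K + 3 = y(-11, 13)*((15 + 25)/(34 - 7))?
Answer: 111353/27 ≈ 4124.2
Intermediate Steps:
y(W, I) = -6 + W (y(W, I) = W - 6 = -6 + W)
K = -761/27 (K = -3 + (-6 - 11)*((15 + 25)/(34 - 7)) = -3 - 680/27 = -761/27 ≈ -28.185)
17111 - (K - (-9869 - 3146)) = 17111 - (-761/27 - (-9869 - 3146)) = 17111 - (-761/27 - 1*(-13015)) = 17111 - (-761/27 + 13015) = 17111 - 1*350644/27 = 17111 - 350644/27 = 111353/27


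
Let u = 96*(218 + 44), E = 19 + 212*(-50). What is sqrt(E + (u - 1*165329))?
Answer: I*sqrt(150758) ≈ 388.28*I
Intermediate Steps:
E = -10581 (E = 19 - 10600 = -10581)
u = 25152 (u = 96*262 = 25152)
sqrt(E + (u - 1*165329)) = sqrt(-10581 + (25152 - 1*165329)) = sqrt(-10581 + (25152 - 165329)) = sqrt(-10581 - 140177) = sqrt(-150758) = I*sqrt(150758)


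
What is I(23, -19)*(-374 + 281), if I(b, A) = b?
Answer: -2139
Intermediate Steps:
I(23, -19)*(-374 + 281) = 23*(-374 + 281) = 23*(-93) = -2139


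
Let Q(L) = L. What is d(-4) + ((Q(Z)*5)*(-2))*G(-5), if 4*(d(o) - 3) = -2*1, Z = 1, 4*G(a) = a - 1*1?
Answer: 35/2 ≈ 17.500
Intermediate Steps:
G(a) = -1/4 + a/4 (G(a) = (a - 1*1)/4 = (a - 1)/4 = (-1 + a)/4 = -1/4 + a/4)
d(o) = 5/2 (d(o) = 3 + (-2*1)/4 = 3 + (1/4)*(-2) = 3 - 1/2 = 5/2)
d(-4) + ((Q(Z)*5)*(-2))*G(-5) = 5/2 + ((1*5)*(-2))*(-1/4 + (1/4)*(-5)) = 5/2 + (5*(-2))*(-1/4 - 5/4) = 5/2 - 10*(-3/2) = 5/2 + 15 = 35/2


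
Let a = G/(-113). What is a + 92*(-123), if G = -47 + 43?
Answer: -1278704/113 ≈ -11316.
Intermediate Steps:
G = -4
a = 4/113 (a = -4/(-113) = -4*(-1/113) = 4/113 ≈ 0.035398)
a + 92*(-123) = 4/113 + 92*(-123) = 4/113 - 11316 = -1278704/113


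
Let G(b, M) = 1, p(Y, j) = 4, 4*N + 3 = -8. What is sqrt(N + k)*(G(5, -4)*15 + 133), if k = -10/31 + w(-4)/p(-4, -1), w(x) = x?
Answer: 74*I*sqrt(15655)/31 ≈ 298.67*I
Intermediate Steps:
N = -11/4 (N = -3/4 + (1/4)*(-8) = -3/4 - 2 = -11/4 ≈ -2.7500)
k = -41/31 (k = -10/31 - 4/4 = -10*1/31 - 4*1/4 = -10/31 - 1 = -41/31 ≈ -1.3226)
sqrt(N + k)*(G(5, -4)*15 + 133) = sqrt(-11/4 - 41/31)*(1*15 + 133) = sqrt(-505/124)*(15 + 133) = (I*sqrt(15655)/62)*148 = 74*I*sqrt(15655)/31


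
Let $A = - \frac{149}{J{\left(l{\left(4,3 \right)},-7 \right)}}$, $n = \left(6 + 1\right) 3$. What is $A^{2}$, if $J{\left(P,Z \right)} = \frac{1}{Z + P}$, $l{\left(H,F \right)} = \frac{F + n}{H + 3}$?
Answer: $\frac{13875625}{49} \approx 2.8318 \cdot 10^{5}$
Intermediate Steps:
$n = 21$ ($n = 7 \cdot 3 = 21$)
$l{\left(H,F \right)} = \frac{21 + F}{3 + H}$ ($l{\left(H,F \right)} = \frac{F + 21}{H + 3} = \frac{21 + F}{3 + H}$)
$J{\left(P,Z \right)} = \frac{1}{P + Z}$
$A = \frac{3725}{7}$ ($A = - \frac{149}{\frac{1}{\frac{21 + 3}{3 + 4} - 7}} = - \frac{149}{\frac{1}{\frac{1}{7} \cdot 24 - 7}} = - \frac{149}{\frac{1}{\frac{24}{7} - 7}} = - \frac{149}{\frac{1}{- \frac{25}{7}}} = - \frac{149}{- \frac{7}{25}} = \left(-149\right) \left(- \frac{25}{7}\right) = \frac{3725}{7} \approx 532.14$)
$A^{2} = \left(\frac{3725}{7}\right)^{2} = \frac{13875625}{49}$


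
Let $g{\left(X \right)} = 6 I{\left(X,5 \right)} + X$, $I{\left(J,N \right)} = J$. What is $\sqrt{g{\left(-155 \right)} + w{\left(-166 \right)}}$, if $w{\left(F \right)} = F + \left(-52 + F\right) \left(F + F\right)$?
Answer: $5 \sqrt{2845} \approx 266.69$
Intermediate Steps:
$w{\left(F \right)} = F + 2 F \left(-52 + F\right)$ ($w{\left(F \right)} = F + \left(-52 + F\right) 2 F = F + 2 F \left(-52 + F\right)$)
$g{\left(X \right)} = 7 X$ ($g{\left(X \right)} = 6 X + X = 7 X$)
$\sqrt{g{\left(-155 \right)} + w{\left(-166 \right)}} = \sqrt{7 \left(-155\right) - 166 \left(-103 + 2 \left(-166\right)\right)} = \sqrt{-1085 - 166 \left(-103 - 332\right)} = \sqrt{-1085 - -72210} = \sqrt{-1085 + 72210} = \sqrt{71125} = 5 \sqrt{2845}$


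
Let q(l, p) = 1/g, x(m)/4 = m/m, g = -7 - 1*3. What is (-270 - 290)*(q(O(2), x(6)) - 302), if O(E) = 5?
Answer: 169176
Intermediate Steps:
g = -10 (g = -7 - 3 = -10)
x(m) = 4 (x(m) = 4*(m/m) = 4*1 = 4)
q(l, p) = -1/10 (q(l, p) = 1/(-10) = -1/10)
(-270 - 290)*(q(O(2), x(6)) - 302) = (-270 - 290)*(-1/10 - 302) = -560*(-3021/10) = 169176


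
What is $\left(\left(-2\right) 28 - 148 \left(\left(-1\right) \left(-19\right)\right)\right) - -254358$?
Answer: $251490$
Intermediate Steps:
$\left(\left(-2\right) 28 - 148 \left(\left(-1\right) \left(-19\right)\right)\right) - -254358 = \left(-56 - 2812\right) + 254358 = -2868 + 254358 = 251490$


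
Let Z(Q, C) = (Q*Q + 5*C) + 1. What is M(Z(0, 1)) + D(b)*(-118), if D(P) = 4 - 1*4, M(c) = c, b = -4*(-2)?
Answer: 6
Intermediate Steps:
b = 8
Z(Q, C) = 1 + Q² + 5*C (Z(Q, C) = (Q² + 5*C) + 1 = 1 + Q² + 5*C)
D(P) = 0 (D(P) = 4 - 4 = 0)
M(Z(0, 1)) + D(b)*(-118) = (1 + 0² + 5*1) + 0*(-118) = (1 + 0 + 5) + 0 = 6 + 0 = 6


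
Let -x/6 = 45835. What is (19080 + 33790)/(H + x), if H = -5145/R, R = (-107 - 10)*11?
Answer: -4536246/23595515 ≈ -0.19225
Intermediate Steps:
R = -1287 (R = -117*11 = -1287)
x = -275010 (x = -6*45835 = -275010)
H = 1715/429 (H = -5145/(-1287) = -5145*(-1/1287) = 1715/429 ≈ 3.9977)
(19080 + 33790)/(H + x) = (19080 + 33790)/(1715/429 - 275010) = 52870/(-117977575/429) = 52870*(-429/117977575) = -4536246/23595515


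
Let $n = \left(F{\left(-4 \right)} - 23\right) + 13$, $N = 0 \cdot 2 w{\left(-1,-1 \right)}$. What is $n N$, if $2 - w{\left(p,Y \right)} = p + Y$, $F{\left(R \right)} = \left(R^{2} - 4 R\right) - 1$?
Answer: $0$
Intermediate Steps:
$F{\left(R \right)} = -1 + R^{2} - 4 R$
$w{\left(p,Y \right)} = 2 - Y - p$ ($w{\left(p,Y \right)} = 2 - \left(p + Y\right) = 2 - \left(Y + p\right) = 2 - Y - p$)
$N = 0$ ($N = 0 \cdot 2 \left(2 - -1 - -1\right) = 0 \left(2 + 1 + 1\right) = 0 \cdot 4 = 0$)
$n = 21$ ($n = \left(\left(-1 + \left(-4\right)^{2} - -16\right) - 23\right) + 13 = \left(\left(-1 + 16 + 16\right) - 23\right) + 13 = \left(31 - 23\right) + 13 = 8 + 13 = 21$)
$n N = 21 \cdot 0 = 0$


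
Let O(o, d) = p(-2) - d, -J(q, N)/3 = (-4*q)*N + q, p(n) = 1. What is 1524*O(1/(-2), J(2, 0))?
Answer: 10668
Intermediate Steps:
J(q, N) = -3*q + 12*N*q (J(q, N) = -3*((-4*q)*N + q) = -3*(-4*N*q + q) = -3*(q - 4*N*q) = -3*q + 12*N*q)
O(o, d) = 1 - d
1524*O(1/(-2), J(2, 0)) = 1524*(1 - 3*2*(-1 + 4*0)) = 1524*(1 - 3*2*(-1 + 0)) = 1524*(1 - 3*2*(-1)) = 1524*(1 - 1*(-6)) = 1524*(1 + 6) = 1524*7 = 10668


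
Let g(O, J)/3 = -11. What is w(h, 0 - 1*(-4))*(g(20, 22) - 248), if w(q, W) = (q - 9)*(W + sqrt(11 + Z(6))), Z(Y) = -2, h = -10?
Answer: 37373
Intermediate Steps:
g(O, J) = -33 (g(O, J) = 3*(-11) = -33)
w(q, W) = (-9 + q)*(3 + W) (w(q, W) = (q - 9)*(W + sqrt(11 - 2)) = (-9 + q)*(W + sqrt(9)) = (-9 + q)*(W + 3) = (-9 + q)*(3 + W))
w(h, 0 - 1*(-4))*(g(20, 22) - 248) = (-27 - 9*(0 - 1*(-4)) + 3*(-10) + (0 - 1*(-4))*(-10))*(-33 - 248) = (-27 - 9*(0 + 4) - 30 + (0 + 4)*(-10))*(-281) = (-27 - 9*4 - 30 + 4*(-10))*(-281) = (-27 - 36 - 30 - 40)*(-281) = -133*(-281) = 37373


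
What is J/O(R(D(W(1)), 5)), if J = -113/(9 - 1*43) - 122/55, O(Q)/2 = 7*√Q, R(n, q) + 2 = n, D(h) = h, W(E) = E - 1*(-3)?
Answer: 2067*√2/52360 ≈ 0.055829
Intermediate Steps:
W(E) = 3 + E (W(E) = E + 3 = 3 + E)
R(n, q) = -2 + n
O(Q) = 14*√Q (O(Q) = 2*(7*√Q) = 14*√Q)
J = 2067/1870 (J = -113/(9 - 43) - 122*1/55 = -113/(-34) - 122/55 = -113*(-1/34) - 122/55 = 113/34 - 122/55 = 2067/1870 ≈ 1.1053)
J/O(R(D(W(1)), 5)) = (2067/1870)/(14*√(-2 + (3 + 1))) = (2067/1870)/(14*√(-2 + 4)) = (2067/1870)/(14*√2) = (√2/28)*(2067/1870) = 2067*√2/52360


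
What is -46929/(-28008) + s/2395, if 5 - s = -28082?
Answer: 299685217/22359720 ≈ 13.403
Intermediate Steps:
s = 28087 (s = 5 - 1*(-28082) = 5 + 28082 = 28087)
-46929/(-28008) + s/2395 = -46929/(-28008) + 28087/2395 = -46929*(-1/28008) + 28087*(1/2395) = 15643/9336 + 28087/2395 = 299685217/22359720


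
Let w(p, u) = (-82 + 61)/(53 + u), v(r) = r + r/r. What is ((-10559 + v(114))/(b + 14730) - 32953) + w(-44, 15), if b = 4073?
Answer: -42134942667/1278604 ≈ -32954.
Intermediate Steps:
v(r) = 1 + r (v(r) = r + 1 = 1 + r)
w(p, u) = -21/(53 + u)
((-10559 + v(114))/(b + 14730) - 32953) + w(-44, 15) = ((-10559 + (1 + 114))/(4073 + 14730) - 32953) - 21/(53 + 15) = ((-10559 + 115)/18803 - 32953) - 21/68 = (-10444*1/18803 - 32953) - 21*1/68 = (-10444/18803 - 32953) - 21/68 = -619625703/18803 - 21/68 = -42134942667/1278604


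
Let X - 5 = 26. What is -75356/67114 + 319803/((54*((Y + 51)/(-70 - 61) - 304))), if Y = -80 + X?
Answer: -495624630671/24055939476 ≈ -20.603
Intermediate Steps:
X = 31 (X = 5 + 26 = 31)
Y = -49 (Y = -80 + 31 = -49)
-75356/67114 + 319803/((54*((Y + 51)/(-70 - 61) - 304))) = -75356/67114 + 319803/((54*((-49 + 51)/(-70 - 61) - 304))) = -75356*1/67114 + 319803/((54*(2/(-131) - 304))) = -37678/33557 + 319803/((54*(2*(-1/131) - 304))) = -37678/33557 + 319803/((54*(-2/131 - 304))) = -37678/33557 + 319803/((54*(-39826/131))) = -37678/33557 + 319803/(-2150604/131) = -37678/33557 + 319803*(-131/2150604) = -37678/33557 - 13964731/716868 = -495624630671/24055939476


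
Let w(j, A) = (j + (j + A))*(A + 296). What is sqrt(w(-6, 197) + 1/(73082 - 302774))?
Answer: sqrt(1202957806860357)/114846 ≈ 302.00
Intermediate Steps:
w(j, A) = (296 + A)*(A + 2*j) (w(j, A) = (j + (A + j))*(296 + A) = (A + 2*j)*(296 + A) = (296 + A)*(A + 2*j))
sqrt(w(-6, 197) + 1/(73082 - 302774)) = sqrt((197**2 + 296*197 + 592*(-6) + 2*197*(-6)) + 1/(73082 - 302774)) = sqrt((38809 + 58312 - 3552 - 2364) + 1/(-229692)) = sqrt(91205 - 1/229692) = sqrt(20949058859/229692) = sqrt(1202957806860357)/114846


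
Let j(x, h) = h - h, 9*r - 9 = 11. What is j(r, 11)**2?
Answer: 0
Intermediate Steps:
r = 20/9 (r = 1 + (1/9)*11 = 1 + 11/9 = 20/9 ≈ 2.2222)
j(x, h) = 0
j(r, 11)**2 = 0**2 = 0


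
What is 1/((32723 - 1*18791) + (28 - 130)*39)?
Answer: 1/9954 ≈ 0.00010046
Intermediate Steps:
1/((32723 - 1*18791) + (28 - 130)*39) = 1/((32723 - 18791) - 102*39) = 1/(13932 - 3978) = 1/9954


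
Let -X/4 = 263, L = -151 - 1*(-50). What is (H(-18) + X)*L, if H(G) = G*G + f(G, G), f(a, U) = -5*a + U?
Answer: 66256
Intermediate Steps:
f(a, U) = U - 5*a
H(G) = G² - 4*G (H(G) = G*G + (G - 5*G) = G² - 4*G)
L = -101 (L = -151 + 50 = -101)
X = -1052 (X = -4*263 = -1052)
(H(-18) + X)*L = (-18*(-4 - 18) - 1052)*(-101) = (-18*(-22) - 1052)*(-101) = (396 - 1052)*(-101) = -656*(-101) = 66256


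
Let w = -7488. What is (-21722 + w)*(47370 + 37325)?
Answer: -2473940950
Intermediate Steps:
(-21722 + w)*(47370 + 37325) = (-21722 - 7488)*(47370 + 37325) = -29210*84695 = -2473940950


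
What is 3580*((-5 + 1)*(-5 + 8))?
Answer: -42960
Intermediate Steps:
3580*((-5 + 1)*(-5 + 8)) = 3580*(-4*3) = 3580*(-12) = -42960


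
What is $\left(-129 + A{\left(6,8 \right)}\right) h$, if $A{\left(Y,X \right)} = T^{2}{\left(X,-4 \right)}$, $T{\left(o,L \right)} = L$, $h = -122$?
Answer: $13786$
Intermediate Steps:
$A{\left(Y,X \right)} = 16$ ($A{\left(Y,X \right)} = \left(-4\right)^{2} = 16$)
$\left(-129 + A{\left(6,8 \right)}\right) h = \left(-129 + 16\right) \left(-122\right) = \left(-113\right) \left(-122\right) = 13786$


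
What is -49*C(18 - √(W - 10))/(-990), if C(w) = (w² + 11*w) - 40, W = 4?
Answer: 11662/495 - 2303*I*√6/990 ≈ 23.56 - 5.6982*I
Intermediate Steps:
C(w) = -40 + w² + 11*w
-49*C(18 - √(W - 10))/(-990) = -49*(-40 + (18 - √(4 - 10))² + 11*(18 - √(4 - 10)))/(-990) = -49*(-40 + (18 - √(-6))² + 11*(18 - √(-6)))*(-1)/990 = -49*(-40 + (18 - I*√6)² + 11*(18 - I*√6))*(-1)/990 = -49*(-40 + (18 - I*√6)² + (198 - 11*I*√6))*(-1)/990 = -49*(158 + (18 - I*√6)² - 11*I*√6)*(-1)/990 = -49*(-79/495 - (18 - I*√6)²/990 + I*√6/90) = 3871/495 + 49*(18 - I*√6)²/990 - 49*I*√6/90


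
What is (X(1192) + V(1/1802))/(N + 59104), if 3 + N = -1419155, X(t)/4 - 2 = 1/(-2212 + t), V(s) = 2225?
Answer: -284707/173406885 ≈ -0.0016418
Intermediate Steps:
X(t) = 8 + 4/(-2212 + t)
N = -1419158 (N = -3 - 1419155 = -1419158)
(X(1192) + V(1/1802))/(N + 59104) = (4*(-4423 + 2*1192)/(-2212 + 1192) + 2225)/(-1419158 + 59104) = (4*(-4423 + 2384)/(-1020) + 2225)/(-1360054) = (4*(-1/1020)*(-2039) + 2225)*(-1/1360054) = (2039/255 + 2225)*(-1/1360054) = (569414/255)*(-1/1360054) = -284707/173406885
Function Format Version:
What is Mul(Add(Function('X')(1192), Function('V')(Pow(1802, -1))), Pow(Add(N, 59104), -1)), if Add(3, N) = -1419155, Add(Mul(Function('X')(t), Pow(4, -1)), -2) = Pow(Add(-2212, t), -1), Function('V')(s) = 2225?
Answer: Rational(-284707, 173406885) ≈ -0.0016418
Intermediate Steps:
Function('X')(t) = Add(8, Mul(4, Pow(Add(-2212, t), -1)))
N = -1419158 (N = Add(-3, -1419155) = -1419158)
Mul(Add(Function('X')(1192), Function('V')(Pow(1802, -1))), Pow(Add(N, 59104), -1)) = Mul(Add(Mul(4, Pow(Add(-2212, 1192), -1), Add(-4423, Mul(2, 1192))), 2225), Pow(Add(-1419158, 59104), -1)) = Mul(Add(Mul(4, Pow(-1020, -1), Add(-4423, 2384)), 2225), Pow(-1360054, -1)) = Mul(Add(Mul(4, Rational(-1, 1020), -2039), 2225), Rational(-1, 1360054)) = Mul(Add(Rational(2039, 255), 2225), Rational(-1, 1360054)) = Mul(Rational(569414, 255), Rational(-1, 1360054)) = Rational(-284707, 173406885)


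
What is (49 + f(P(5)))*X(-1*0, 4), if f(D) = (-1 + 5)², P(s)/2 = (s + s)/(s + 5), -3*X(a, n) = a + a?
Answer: 0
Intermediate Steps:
X(a, n) = -2*a/3 (X(a, n) = -(a + a)/3 = -2*a/3)
P(s) = 4*s/(5 + s) (P(s) = 2*((s + s)/(s + 5)) = 2*((2*s)/(5 + s)) = 2*(2*s/(5 + s)) = 4*s/(5 + s))
f(D) = 16 (f(D) = 4² = 16)
(49 + f(P(5)))*X(-1*0, 4) = (49 + 16)*(-(-2)*0/3) = 65*(-⅔*0) = 65*0 = 0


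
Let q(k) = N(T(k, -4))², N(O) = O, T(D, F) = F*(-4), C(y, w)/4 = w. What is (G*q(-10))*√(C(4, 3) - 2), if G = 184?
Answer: 47104*√10 ≈ 1.4896e+5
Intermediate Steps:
C(y, w) = 4*w
T(D, F) = -4*F
q(k) = 256 (q(k) = (-4*(-4))² = 16² = 256)
(G*q(-10))*√(C(4, 3) - 2) = (184*256)*√(4*3 - 2) = 47104*√(12 - 2) = 47104*√10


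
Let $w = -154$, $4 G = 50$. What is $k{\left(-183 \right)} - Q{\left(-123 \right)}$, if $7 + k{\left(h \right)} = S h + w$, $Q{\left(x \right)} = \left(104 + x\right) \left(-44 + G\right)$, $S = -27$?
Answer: $\frac{8363}{2} \approx 4181.5$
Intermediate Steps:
$G = \frac{25}{2}$ ($G = \frac{1}{4} \cdot 50 = \frac{25}{2} \approx 12.5$)
$Q{\left(x \right)} = -3276 - \frac{63 x}{2}$ ($Q{\left(x \right)} = \left(104 + x\right) \left(-44 + \frac{25}{2}\right) = \left(104 + x\right) \left(- \frac{63}{2}\right) = -3276 - \frac{63 x}{2}$)
$k{\left(h \right)} = -161 - 27 h$ ($k{\left(h \right)} = -7 - \left(154 + 27 h\right) = -161 - 27 h$)
$k{\left(-183 \right)} - Q{\left(-123 \right)} = \left(-161 - -4941\right) - \left(-3276 - - \frac{7749}{2}\right) = \left(-161 + 4941\right) - \left(-3276 + \frac{7749}{2}\right) = 4780 - \frac{1197}{2} = \frac{8363}{2}$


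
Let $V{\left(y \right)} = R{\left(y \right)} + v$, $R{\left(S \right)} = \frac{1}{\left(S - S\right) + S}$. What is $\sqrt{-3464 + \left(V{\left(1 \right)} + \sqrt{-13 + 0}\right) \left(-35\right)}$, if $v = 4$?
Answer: $\sqrt{-3639 - 35 i \sqrt{13}} \approx 1.0458 - 60.333 i$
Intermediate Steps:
$R{\left(S \right)} = \frac{1}{S}$ ($R{\left(S \right)} = \frac{1}{0 + S} = \frac{1}{S}$)
$V{\left(y \right)} = 4 + \frac{1}{y}$ ($V{\left(y \right)} = \frac{1}{y} + 4 = 4 + \frac{1}{y}$)
$\sqrt{-3464 + \left(V{\left(1 \right)} + \sqrt{-13 + 0}\right) \left(-35\right)} = \sqrt{-3464 + \left(\left(4 + 1^{-1}\right) + \sqrt{-13 + 0}\right) \left(-35\right)} = \sqrt{-3464 + \left(\left(4 + 1\right) + \sqrt{-13}\right) \left(-35\right)} = \sqrt{-3464 + \left(5 + i \sqrt{13}\right) \left(-35\right)} = \sqrt{-3464 - \left(175 + 35 i \sqrt{13}\right)} = \sqrt{-3639 - 35 i \sqrt{13}}$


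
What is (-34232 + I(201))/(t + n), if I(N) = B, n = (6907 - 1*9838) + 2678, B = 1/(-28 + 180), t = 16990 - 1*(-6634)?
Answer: -5203263/3552392 ≈ -1.4647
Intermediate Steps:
t = 23624 (t = 16990 + 6634 = 23624)
B = 1/152 ≈ 0.0065789
n = -253 (n = (6907 - 9838) + 2678 = -2931 + 2678 = -253)
I(N) = 1/152
(-34232 + I(201))/(t + n) = (-34232 + 1/152)/(23624 - 253) = -5203263/152/23371 = -5203263/152*1/23371 = -5203263/3552392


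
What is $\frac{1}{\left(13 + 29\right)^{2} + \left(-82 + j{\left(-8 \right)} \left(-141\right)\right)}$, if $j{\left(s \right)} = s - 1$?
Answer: $\frac{1}{2951} \approx 0.00033887$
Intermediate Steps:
$j{\left(s \right)} = -1 + s$ ($j{\left(s \right)} = s - 1 = -1 + s$)
$\frac{1}{\left(13 + 29\right)^{2} + \left(-82 + j{\left(-8 \right)} \left(-141\right)\right)} = \frac{1}{\left(13 + 29\right)^{2} - \left(82 - \left(-1 - 8\right) \left(-141\right)\right)} = \frac{1}{42^{2} - -1187} = \frac{1}{1764 + \left(-82 + 1269\right)} = \frac{1}{1764 + 1187} = \frac{1}{2951}$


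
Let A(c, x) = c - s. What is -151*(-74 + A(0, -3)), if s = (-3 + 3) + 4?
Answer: 11778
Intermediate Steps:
s = 4 (s = 0 + 4 = 4)
A(c, x) = -4 + c (A(c, x) = c - 1*4 = c - 4 = -4 + c)
-151*(-74 + A(0, -3)) = -151*(-74 + (-4 + 0)) = -151*(-74 - 4) = -151*(-78) = 11778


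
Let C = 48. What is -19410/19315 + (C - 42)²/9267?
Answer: -11945142/11932807 ≈ -1.0010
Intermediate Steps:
-19410/19315 + (C - 42)²/9267 = -19410/19315 + (48 - 42)²/9267 = -19410*1/19315 + 6²*(1/9267) = -3882/3863 + 36*(1/9267) = -3882/3863 + 12/3089 = -11945142/11932807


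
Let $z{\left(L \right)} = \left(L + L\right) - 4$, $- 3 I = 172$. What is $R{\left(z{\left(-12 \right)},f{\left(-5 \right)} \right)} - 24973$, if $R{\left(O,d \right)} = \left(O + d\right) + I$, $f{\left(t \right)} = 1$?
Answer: $- \frac{75172}{3} \approx -25057.0$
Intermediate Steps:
$I = - \frac{172}{3}$ ($I = \left(- \frac{1}{3}\right) 172 = - \frac{172}{3} \approx -57.333$)
$z{\left(L \right)} = -4 + 2 L$ ($z{\left(L \right)} = 2 L - 4 = -4 + 2 L$)
$R{\left(O,d \right)} = - \frac{172}{3} + O + d$ ($R{\left(O,d \right)} = \left(O + d\right) - \frac{172}{3} = - \frac{172}{3} + O + d$)
$R{\left(z{\left(-12 \right)},f{\left(-5 \right)} \right)} - 24973 = \left(- \frac{172}{3} + \left(-4 + 2 \left(-12\right)\right) + 1\right) - 24973 = \left(- \frac{172}{3} - 28 + 1\right) - 24973 = - \frac{253}{3} - 24973 = - \frac{75172}{3}$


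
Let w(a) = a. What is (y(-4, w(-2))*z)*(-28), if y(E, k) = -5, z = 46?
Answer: 6440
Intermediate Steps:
(y(-4, w(-2))*z)*(-28) = -5*46*(-28) = -230*(-28) = 6440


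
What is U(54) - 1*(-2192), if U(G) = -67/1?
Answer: 2125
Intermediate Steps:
U(G) = -67 (U(G) = -67*1 = -67)
U(54) - 1*(-2192) = -67 - 1*(-2192) = -67 + 2192 = 2125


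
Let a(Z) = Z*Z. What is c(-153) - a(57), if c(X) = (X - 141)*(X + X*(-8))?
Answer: -318123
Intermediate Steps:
c(X) = -7*X*(-141 + X) (c(X) = (-141 + X)*(X - 8*X) = (-141 + X)*(-7*X) = -7*X*(-141 + X))
a(Z) = Z²
c(-153) - a(57) = 7*(-153)*(141 - 1*(-153)) - 1*57² = 7*(-153)*(141 + 153) - 1*3249 = 7*(-153)*294 - 3249 = -314874 - 3249 = -318123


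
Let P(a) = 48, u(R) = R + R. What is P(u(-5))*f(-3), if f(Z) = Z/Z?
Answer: 48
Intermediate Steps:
f(Z) = 1
u(R) = 2*R
P(u(-5))*f(-3) = 48*1 = 48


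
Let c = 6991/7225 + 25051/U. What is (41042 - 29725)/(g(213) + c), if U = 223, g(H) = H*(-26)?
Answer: -18233667475/8740134682 ≈ -2.0862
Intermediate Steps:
g(H) = -26*H
c = 182552468/1611175 (c = 6991/7225 + 25051/223 = 182552468/1611175 ≈ 113.30)
(41042 - 29725)/(g(213) + c) = (41042 - 29725)/(-26*213 + 182552468/1611175) = 11317/(-5538 + 182552468/1611175) = 11317/(-8740134682/1611175) = 11317*(-1611175/8740134682) = -18233667475/8740134682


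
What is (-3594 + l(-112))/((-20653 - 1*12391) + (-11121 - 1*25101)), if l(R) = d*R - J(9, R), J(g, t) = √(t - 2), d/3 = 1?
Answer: 1965/34633 + I*√114/69266 ≈ 0.056738 + 0.00015415*I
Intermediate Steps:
d = 3 (d = 3*1 = 3)
J(g, t) = √(-2 + t)
l(R) = -√(-2 + R) + 3*R (l(R) = 3*R - √(-2 + R) = -√(-2 + R) + 3*R)
(-3594 + l(-112))/((-20653 - 1*12391) + (-11121 - 1*25101)) = (-3594 + (-√(-2 - 112) + 3*(-112)))/((-20653 - 1*12391) + (-11121 - 1*25101)) = (-3594 + (-√(-114) - 336))/((-20653 - 12391) + (-11121 - 25101)) = (-3594 + (-I*√114 - 336))/(-33044 - 36222) = (-3594 + (-I*√114 - 336))/(-69266) = (-3594 + (-336 - I*√114))*(-1/69266) = (-3930 - I*√114)*(-1/69266) = 1965/34633 + I*√114/69266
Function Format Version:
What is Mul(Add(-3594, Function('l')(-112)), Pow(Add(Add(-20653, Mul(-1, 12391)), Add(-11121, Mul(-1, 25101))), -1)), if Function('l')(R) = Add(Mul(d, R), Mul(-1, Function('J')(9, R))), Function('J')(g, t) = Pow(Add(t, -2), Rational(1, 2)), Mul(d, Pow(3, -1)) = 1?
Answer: Add(Rational(1965, 34633), Mul(Rational(1, 69266), I, Pow(114, Rational(1, 2)))) ≈ Add(0.056738, Mul(0.00015415, I))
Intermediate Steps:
d = 3 (d = Mul(3, 1) = 3)
Function('J')(g, t) = Pow(Add(-2, t), Rational(1, 2))
Function('l')(R) = Add(Mul(-1, Pow(Add(-2, R), Rational(1, 2))), Mul(3, R)) (Function('l')(R) = Add(Mul(3, R), Mul(-1, Pow(Add(-2, R), Rational(1, 2)))) = Add(Mul(-1, Pow(Add(-2, R), Rational(1, 2))), Mul(3, R)))
Mul(Add(-3594, Function('l')(-112)), Pow(Add(Add(-20653, Mul(-1, 12391)), Add(-11121, Mul(-1, 25101))), -1)) = Mul(Add(-3594, Add(Mul(-1, Pow(Add(-2, -112), Rational(1, 2))), Mul(3, -112))), Pow(Add(Add(-20653, Mul(-1, 12391)), Add(-11121, Mul(-1, 25101))), -1)) = Mul(Add(-3594, Add(Mul(-1, Pow(-114, Rational(1, 2))), -336)), Pow(Add(Add(-20653, -12391), Add(-11121, -25101)), -1)) = Mul(Add(-3594, Add(Mul(-1, Mul(I, Pow(114, Rational(1, 2)))), -336)), Pow(Add(-33044, -36222), -1)) = Mul(Add(-3594, Add(Mul(-1, I, Pow(114, Rational(1, 2))), -336)), Pow(-69266, -1)) = Mul(Add(-3594, Add(-336, Mul(-1, I, Pow(114, Rational(1, 2))))), Rational(-1, 69266)) = Mul(Add(-3930, Mul(-1, I, Pow(114, Rational(1, 2)))), Rational(-1, 69266)) = Add(Rational(1965, 34633), Mul(Rational(1, 69266), I, Pow(114, Rational(1, 2))))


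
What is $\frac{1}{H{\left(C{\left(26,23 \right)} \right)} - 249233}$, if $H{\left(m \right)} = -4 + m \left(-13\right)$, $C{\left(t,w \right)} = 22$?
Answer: $- \frac{1}{249523} \approx -4.0076 \cdot 10^{-6}$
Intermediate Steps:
$H{\left(m \right)} = -4 - 13 m$
$\frac{1}{H{\left(C{\left(26,23 \right)} \right)} - 249233} = \frac{1}{\left(-4 - 286\right) - 249233} = \frac{1}{-290 - 249233} = \frac{1}{-249523} = - \frac{1}{249523}$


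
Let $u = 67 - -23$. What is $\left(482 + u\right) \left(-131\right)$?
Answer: $-74932$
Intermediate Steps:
$u = 90$ ($u = 67 + 23 = 90$)
$\left(482 + u\right) \left(-131\right) = \left(482 + 90\right) \left(-131\right) = 572 \left(-131\right) = -74932$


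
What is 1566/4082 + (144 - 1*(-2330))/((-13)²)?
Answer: 398597/26533 ≈ 15.023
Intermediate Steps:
1566/4082 + (144 - 1*(-2330))/((-13)²) = 1566*(1/4082) + (144 + 2330)/169 = 783/2041 + 2474*(1/169) = 783/2041 + 2474/169 = 398597/26533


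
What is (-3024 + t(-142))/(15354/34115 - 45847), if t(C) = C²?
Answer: -584731100/1564055051 ≈ -0.37386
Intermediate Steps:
(-3024 + t(-142))/(15354/34115 - 45847) = (-3024 + (-142)²)/(15354/34115 - 45847) = (-3024 + 20164)/(15354*(1/34115) - 45847) = 17140/(15354/34115 - 45847) = 17140/(-1564055051/34115) = 17140*(-34115/1564055051) = -584731100/1564055051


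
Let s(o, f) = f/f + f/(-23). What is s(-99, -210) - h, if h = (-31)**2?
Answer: -21870/23 ≈ -950.87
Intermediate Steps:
h = 961
s(o, f) = 1 - f/23 (s(o, f) = 1 + f*(-1/23) = 1 - f/23)
s(-99, -210) - h = (1 - 1/23*(-210)) - 1*961 = (1 + 210/23) - 961 = 233/23 - 961 = -21870/23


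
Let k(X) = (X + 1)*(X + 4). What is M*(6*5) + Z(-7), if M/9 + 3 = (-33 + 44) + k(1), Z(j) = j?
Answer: 4853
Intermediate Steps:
k(X) = (1 + X)*(4 + X)
M = 162 (M = -27 + 9*((-33 + 44) + (4 + 1² + 5*1)) = -27 + 9*(11 + (4 + 1 + 5)) = -27 + 9*(11 + 10) = -27 + 9*21 = -27 + 189 = 162)
M*(6*5) + Z(-7) = 162*(6*5) - 7 = 162*30 - 7 = 4860 - 7 = 4853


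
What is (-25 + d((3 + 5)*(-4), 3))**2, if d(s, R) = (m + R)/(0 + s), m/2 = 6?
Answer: 664225/1024 ≈ 648.66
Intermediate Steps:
m = 12 (m = 2*6 = 12)
d(s, R) = (12 + R)/s (d(s, R) = (12 + R)/(0 + s) = (12 + R)/s)
(-25 + d((3 + 5)*(-4), 3))**2 = (-25 + (12 + 3)/(((3 + 5)*(-4))))**2 = (-25 + 15/(8*(-4)))**2 = (-25 + 15/(-32))**2 = (-25 - 1/32*15)**2 = (-25 - 15/32)**2 = (-815/32)**2 = 664225/1024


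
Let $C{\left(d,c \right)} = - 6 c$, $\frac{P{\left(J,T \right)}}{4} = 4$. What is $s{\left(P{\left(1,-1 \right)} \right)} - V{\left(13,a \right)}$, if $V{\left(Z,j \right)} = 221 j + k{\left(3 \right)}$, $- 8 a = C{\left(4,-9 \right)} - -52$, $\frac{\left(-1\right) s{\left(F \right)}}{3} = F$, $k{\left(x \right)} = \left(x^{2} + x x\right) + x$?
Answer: $\frac{11437}{4} \approx 2859.3$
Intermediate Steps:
$P{\left(J,T \right)} = 16$ ($P{\left(J,T \right)} = 4 \cdot 4 = 16$)
$k{\left(x \right)} = x + 2 x^{2}$ ($k{\left(x \right)} = \left(x^{2} + x^{2}\right) + x = 2 x^{2} + x = x + 2 x^{2}$)
$s{\left(F \right)} = - 3 F$
$a = - \frac{53}{4}$ ($a = - \frac{\left(-6\right) \left(-9\right) - -52}{8} = - \frac{54 + 52}{8} = \left(- \frac{1}{8}\right) 106 = - \frac{53}{4} \approx -13.25$)
$V{\left(Z,j \right)} = 21 + 221 j$ ($V{\left(Z,j \right)} = 221 j + 3 \left(1 + 2 \cdot 3\right) = 221 j + 3 \left(1 + 6\right) = 221 j + 3 \cdot 7 = 221 j + 21 = 21 + 221 j$)
$s{\left(P{\left(1,-1 \right)} \right)} - V{\left(13,a \right)} = \left(-3\right) 16 - \left(21 + 221 \left(- \frac{53}{4}\right)\right) = -48 - \left(21 - \frac{11713}{4}\right) = -48 - - \frac{11629}{4} = -48 + \frac{11629}{4} = \frac{11437}{4}$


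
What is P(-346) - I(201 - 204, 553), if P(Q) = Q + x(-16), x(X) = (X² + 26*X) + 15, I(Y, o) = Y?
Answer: -488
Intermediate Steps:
x(X) = 15 + X² + 26*X
P(Q) = -145 + Q (P(Q) = Q + (15 + (-16)² + 26*(-16)) = Q + (15 + 256 - 416) = Q - 145 = -145 + Q)
P(-346) - I(201 - 204, 553) = (-145 - 346) - (201 - 204) = -491 - 1*(-3) = -491 + 3 = -488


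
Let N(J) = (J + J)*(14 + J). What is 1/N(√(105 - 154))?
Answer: I*(-2 + I)/490 ≈ -0.0020408 - 0.0040816*I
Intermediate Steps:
N(J) = 2*J*(14 + J) (N(J) = (2*J)*(14 + J) = 2*J*(14 + J))
1/N(√(105 - 154)) = 1/(2*√(105 - 154)*(14 + √(105 - 154))) = 1/(2*√(-49)*(14 + √(-49))) = 1/(2*(7*I)*(14 + 7*I)) = 1/(14*I*(14 + 7*I)) = -I*(14 - 7*I)/3430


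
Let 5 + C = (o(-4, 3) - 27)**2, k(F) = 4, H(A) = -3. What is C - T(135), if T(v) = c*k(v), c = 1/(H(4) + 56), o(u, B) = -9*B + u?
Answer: 178023/53 ≈ 3358.9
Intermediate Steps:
o(u, B) = u - 9*B
c = 1/53 (c = 1/(-3 + 56) = 1/53 ≈ 0.018868)
T(v) = 4/53 (T(v) = (1/53)*4 = 4/53)
C = 3359 (C = -5 + ((-4 - 9*3) - 27)**2 = -5 + ((-4 - 27) - 27)**2 = -5 + (-31 - 27)**2 = -5 + (-58)**2 = -5 + 3364 = 3359)
C - T(135) = 3359 - 1*4/53 = 3359 - 4/53 = 178023/53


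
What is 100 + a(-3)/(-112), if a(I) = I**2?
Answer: 11191/112 ≈ 99.920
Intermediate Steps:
100 + a(-3)/(-112) = 100 + (-3)**2/(-112) = 100 - 1/112*9 = 100 - 9/112 = 11191/112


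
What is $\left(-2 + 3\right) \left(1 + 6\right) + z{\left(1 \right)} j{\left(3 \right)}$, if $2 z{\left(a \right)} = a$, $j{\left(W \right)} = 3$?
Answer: $\frac{17}{2} \approx 8.5$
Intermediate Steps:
$z{\left(a \right)} = \frac{a}{2}$
$\left(-2 + 3\right) \left(1 + 6\right) + z{\left(1 \right)} j{\left(3 \right)} = \left(-2 + 3\right) \left(1 + 6\right) + \frac{1}{2} \cdot 1 \cdot 3 = 1 \cdot 7 + \frac{1}{2} \cdot 3 = 7 + \frac{3}{2} = \frac{17}{2}$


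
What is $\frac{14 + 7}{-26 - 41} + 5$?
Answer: $\frac{314}{67} \approx 4.6866$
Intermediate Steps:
$\frac{14 + 7}{-26 - 41} + 5 = \frac{1}{-67} \cdot 21 + 5 = \left(- \frac{1}{67}\right) 21 + 5 = - \frac{21}{67} + 5 = \frac{314}{67}$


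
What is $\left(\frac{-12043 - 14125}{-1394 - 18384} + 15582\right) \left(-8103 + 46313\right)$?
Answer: $\frac{5888294047220}{9889} \approx 5.9544 \cdot 10^{8}$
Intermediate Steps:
$\left(\frac{-12043 - 14125}{-1394 - 18384} + 15582\right) \left(-8103 + 46313\right) = \left(- \frac{26168}{-19778} + 15582\right) 38210 = \left(\left(-26168\right) \left(- \frac{1}{19778}\right) + 15582\right) 38210 = \left(\frac{13084}{9889} + 15582\right) 38210 = \frac{154103482}{9889} \cdot 38210 = \frac{5888294047220}{9889}$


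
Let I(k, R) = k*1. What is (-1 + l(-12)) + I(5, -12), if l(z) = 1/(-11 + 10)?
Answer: 3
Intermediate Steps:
l(z) = -1 (l(z) = 1/(-1) = -1)
I(k, R) = k
(-1 + l(-12)) + I(5, -12) = (-1 - 1) + 5 = -2 + 5 = 3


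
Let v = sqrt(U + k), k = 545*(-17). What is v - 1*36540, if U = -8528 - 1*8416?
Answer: -36540 + I*sqrt(26209) ≈ -36540.0 + 161.89*I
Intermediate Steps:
U = -16944 (U = -8528 - 8416 = -16944)
k = -9265
v = I*sqrt(26209) (v = sqrt(-16944 - 9265) = sqrt(-26209) = I*sqrt(26209) ≈ 161.89*I)
v - 1*36540 = I*sqrt(26209) - 1*36540 = I*sqrt(26209) - 36540 = -36540 + I*sqrt(26209)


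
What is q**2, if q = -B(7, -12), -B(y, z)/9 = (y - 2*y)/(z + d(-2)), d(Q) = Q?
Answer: 81/4 ≈ 20.250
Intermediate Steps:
B(y, z) = 9*y/(-2 + z) (B(y, z) = -9*(y - 2*y)/(z - 2) = -9*(-y)/(-2 + z) = -(-9)*y/(-2 + z) = 9*y/(-2 + z))
q = 9/2 (q = -9*7/(-2 - 12) = -9*7/(-14) = -9*7*(-1)/14 = -1*(-9/2) = 9/2 ≈ 4.5000)
q**2 = (9/2)**2 = 81/4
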